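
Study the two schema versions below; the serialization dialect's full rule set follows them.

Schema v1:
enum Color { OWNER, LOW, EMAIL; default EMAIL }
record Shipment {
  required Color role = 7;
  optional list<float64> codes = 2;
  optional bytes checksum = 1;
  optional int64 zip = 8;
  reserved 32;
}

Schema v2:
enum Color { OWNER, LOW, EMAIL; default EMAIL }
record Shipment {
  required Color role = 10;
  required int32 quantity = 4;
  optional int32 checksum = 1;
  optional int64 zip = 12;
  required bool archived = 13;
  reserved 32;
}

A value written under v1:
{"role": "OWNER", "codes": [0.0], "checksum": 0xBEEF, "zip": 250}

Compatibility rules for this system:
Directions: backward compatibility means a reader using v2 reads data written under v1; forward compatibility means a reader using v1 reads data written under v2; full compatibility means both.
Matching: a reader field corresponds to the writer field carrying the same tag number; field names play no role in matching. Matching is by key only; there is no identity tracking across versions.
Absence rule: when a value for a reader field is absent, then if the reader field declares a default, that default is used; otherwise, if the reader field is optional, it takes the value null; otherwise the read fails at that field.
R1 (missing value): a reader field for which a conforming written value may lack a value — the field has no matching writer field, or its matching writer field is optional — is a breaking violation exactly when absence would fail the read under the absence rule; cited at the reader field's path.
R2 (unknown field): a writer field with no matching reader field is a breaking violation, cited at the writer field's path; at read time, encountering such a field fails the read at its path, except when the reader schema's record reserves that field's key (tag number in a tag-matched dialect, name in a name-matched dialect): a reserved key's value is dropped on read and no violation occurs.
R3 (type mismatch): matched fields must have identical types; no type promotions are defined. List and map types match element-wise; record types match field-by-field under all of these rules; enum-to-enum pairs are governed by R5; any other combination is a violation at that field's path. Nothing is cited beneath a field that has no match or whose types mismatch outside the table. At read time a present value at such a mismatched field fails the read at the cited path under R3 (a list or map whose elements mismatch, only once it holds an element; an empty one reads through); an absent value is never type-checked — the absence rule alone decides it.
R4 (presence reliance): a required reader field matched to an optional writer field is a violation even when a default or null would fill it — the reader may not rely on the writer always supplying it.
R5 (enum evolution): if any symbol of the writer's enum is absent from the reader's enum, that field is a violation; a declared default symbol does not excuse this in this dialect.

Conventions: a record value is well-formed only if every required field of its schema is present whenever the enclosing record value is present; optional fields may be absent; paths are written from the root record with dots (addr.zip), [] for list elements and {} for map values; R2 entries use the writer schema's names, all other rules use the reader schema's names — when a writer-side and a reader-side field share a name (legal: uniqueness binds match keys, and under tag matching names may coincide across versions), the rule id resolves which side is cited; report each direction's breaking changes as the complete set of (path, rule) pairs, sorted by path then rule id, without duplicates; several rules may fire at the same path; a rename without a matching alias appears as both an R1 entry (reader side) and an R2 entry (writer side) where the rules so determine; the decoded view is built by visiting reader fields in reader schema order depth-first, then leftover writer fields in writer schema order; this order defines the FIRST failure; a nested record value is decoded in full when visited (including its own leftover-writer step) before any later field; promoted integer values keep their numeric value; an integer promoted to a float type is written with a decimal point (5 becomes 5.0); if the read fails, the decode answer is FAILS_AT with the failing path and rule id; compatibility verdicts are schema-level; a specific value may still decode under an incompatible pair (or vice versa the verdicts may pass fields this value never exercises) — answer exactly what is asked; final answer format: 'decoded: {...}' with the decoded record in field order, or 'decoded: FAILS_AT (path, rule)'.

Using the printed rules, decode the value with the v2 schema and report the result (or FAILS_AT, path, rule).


in Shipment below, arrows point writer -> reader
migrating the Shipment value to v2:
  read fails at role under R1 (no fill)
  => FAILS_AT (role, R1)
remaining Shipment differences; none change what is asked:
  field zip in record Shipment: tag 8 changed to 12 -> matters for Shipment compatibility verdicts, not for this value's decode
  added field quantity to record Shipment: required int32, tag 4 (in v2 it sits immediately before checksum) -> matters for Shipment compatibility verdicts, not for this value's decode
  field checksum in record Shipment: type bytes changed to int32 -> matters for Shipment compatibility verdicts, not for this value's decode
  removed field codes from record Shipment -> matters for Shipment compatibility verdicts, not for this value's decode
  added field archived to record Shipment: required bool, tag 13 (in v2 it sits last) -> matters for Shipment compatibility verdicts, not for this value's decode

decoded: FAILS_AT (role, R1)


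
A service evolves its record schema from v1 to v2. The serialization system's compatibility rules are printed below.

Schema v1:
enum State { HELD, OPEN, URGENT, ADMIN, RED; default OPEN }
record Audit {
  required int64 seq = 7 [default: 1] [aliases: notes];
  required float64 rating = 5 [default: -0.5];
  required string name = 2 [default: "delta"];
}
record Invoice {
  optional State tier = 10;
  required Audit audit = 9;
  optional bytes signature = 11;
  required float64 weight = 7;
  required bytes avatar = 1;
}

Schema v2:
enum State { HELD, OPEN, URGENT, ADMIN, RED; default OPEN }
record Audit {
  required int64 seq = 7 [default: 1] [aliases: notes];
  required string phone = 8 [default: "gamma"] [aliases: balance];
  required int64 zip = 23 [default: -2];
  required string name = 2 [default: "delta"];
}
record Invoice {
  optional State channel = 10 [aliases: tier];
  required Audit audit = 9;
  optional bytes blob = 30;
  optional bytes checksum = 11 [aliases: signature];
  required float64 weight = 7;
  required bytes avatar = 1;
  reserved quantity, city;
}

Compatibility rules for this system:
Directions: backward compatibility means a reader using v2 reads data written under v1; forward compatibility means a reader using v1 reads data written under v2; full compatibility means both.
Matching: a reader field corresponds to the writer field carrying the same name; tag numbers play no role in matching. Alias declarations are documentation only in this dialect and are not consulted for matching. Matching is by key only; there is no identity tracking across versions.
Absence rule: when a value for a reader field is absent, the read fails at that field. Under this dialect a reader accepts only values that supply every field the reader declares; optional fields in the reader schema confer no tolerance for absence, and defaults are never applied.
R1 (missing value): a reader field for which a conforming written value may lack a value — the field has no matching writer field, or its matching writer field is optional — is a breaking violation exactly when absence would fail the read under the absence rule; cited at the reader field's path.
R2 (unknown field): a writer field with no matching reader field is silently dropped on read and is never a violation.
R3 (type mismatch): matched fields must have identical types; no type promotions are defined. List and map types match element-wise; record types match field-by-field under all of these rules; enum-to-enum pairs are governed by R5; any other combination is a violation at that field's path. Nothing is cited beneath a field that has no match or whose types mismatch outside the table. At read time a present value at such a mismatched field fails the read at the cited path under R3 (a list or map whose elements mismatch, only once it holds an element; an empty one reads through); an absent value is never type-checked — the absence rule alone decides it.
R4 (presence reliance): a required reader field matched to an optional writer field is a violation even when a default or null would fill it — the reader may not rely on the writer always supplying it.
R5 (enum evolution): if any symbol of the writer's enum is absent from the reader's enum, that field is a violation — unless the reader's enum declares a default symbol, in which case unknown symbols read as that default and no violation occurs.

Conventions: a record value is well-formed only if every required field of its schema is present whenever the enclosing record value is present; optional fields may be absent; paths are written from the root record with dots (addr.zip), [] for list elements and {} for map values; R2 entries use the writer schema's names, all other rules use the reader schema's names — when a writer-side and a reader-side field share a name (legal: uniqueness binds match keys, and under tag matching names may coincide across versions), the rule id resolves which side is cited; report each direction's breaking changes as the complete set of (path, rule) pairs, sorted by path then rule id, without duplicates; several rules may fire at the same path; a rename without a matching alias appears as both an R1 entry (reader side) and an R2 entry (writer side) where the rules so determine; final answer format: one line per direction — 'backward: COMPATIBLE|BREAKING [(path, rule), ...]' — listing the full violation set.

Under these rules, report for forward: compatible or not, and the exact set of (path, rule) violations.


forward: BREAKING [(audit.rating, R1), (signature, R1), (tier, R1)]

the writer's type comes first in each Invoice pair
forward on Invoice — v1 reading data written by v2:
  tier: no writer match
  Audit -> Audit, writer required: audit aligns to audit
  signature: no writer match
  float64 -> float64, writer required: weight aligns to weight
  bytes -> bytes, writer required: avatar aligns to avatar
  writer channel: unknown to reader
  writer blob: unknown to reader
  writer checksum: unknown to reader
  int64 -> int64, writer required: audit.seq aligns to audit.seq
  audit.rating: no writer match
  string -> string, writer required: audit.name aligns to audit.name
  writer audit.phone: unknown to reader
  writer audit.zip: unknown to reader
  R1 fires at audit.rating
  R1 fires at signature
  R1 fires at tier
  => forward: BREAKING (3)
the other Invoice changes do not affect what is asked:
  added field phone to record Audit: required string, tag 8, default "gamma" (in v2 it sits immediately before name) -> matters only for Invoice's backward compatibility — outside the asked direction
  renamed field tier to channel in record Invoice (alias tier declared on the renamed field) -> matters only for Invoice's backward compatibility — outside the asked direction
  added field zip to record Audit: required int64, tag 23, default -2 (in v2 it sits immediately before name) -> matters only for Invoice's backward compatibility — outside the asked direction
  renamed field signature to checksum in record Invoice (alias signature declared on the renamed field) -> matters only for Invoice's backward compatibility — outside the asked direction
  added field blob to record Invoice: optional bytes, tag 30 (in v2 it sits immediately before checksum) -> matters only for Invoice's backward compatibility — outside the asked direction


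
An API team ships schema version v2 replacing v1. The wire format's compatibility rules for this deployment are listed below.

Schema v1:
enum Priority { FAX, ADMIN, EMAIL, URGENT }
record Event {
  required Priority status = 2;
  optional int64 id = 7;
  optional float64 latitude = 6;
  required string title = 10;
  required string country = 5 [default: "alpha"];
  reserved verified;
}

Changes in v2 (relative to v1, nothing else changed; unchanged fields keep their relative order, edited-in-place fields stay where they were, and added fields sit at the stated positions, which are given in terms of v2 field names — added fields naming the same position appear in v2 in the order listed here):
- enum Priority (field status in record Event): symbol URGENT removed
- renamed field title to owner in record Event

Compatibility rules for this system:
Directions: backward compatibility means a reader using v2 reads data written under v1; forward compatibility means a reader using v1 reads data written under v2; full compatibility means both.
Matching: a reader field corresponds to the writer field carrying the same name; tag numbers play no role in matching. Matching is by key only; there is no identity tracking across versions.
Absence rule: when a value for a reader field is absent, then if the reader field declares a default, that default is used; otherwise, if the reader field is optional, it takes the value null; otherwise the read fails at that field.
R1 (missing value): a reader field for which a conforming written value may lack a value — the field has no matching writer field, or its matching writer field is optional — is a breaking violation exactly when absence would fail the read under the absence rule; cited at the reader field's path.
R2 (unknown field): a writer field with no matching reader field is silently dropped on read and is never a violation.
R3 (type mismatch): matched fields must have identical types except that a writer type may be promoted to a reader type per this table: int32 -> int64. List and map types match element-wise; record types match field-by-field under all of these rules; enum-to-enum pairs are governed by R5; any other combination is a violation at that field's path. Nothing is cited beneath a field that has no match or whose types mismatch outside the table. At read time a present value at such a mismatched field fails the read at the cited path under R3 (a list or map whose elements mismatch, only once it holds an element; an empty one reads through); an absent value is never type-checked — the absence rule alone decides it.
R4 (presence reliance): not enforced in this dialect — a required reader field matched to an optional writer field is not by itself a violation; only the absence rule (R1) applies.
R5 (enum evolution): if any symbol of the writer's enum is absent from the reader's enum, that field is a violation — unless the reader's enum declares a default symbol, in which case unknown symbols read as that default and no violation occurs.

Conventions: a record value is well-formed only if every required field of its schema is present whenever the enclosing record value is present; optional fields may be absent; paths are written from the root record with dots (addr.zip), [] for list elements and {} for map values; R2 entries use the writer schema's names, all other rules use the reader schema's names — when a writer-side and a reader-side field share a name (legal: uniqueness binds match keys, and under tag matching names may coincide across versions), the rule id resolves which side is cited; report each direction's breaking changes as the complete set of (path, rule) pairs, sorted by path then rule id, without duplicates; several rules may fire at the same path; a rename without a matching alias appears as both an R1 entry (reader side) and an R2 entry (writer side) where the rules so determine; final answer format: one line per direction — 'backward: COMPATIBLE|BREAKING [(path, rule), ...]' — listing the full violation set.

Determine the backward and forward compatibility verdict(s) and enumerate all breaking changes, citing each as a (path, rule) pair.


backward: BREAKING [(owner, R1), (status, R5)]; forward: BREAKING [(title, R1)]

each type pair in Event: writer, then reader
backward for Event (reader v2, writer v1):
  Priority -> Priority, writer required: status aligns to status
  int64 -> int64, writer optional: id aligns to id
  float64 -> float64, writer optional: latitude aligns to latitude
  no writer field matches reader owner
  string -> string, writer required: country aligns to country
  title (writer side), unknown to reader
  rule R1 violated at owner
  rule R5 violated at status
  => 2 violation(s): backward is BREAKING for Event
forward for Event (reader v1, writer v2):
  Priority -> Priority, writer required: status aligns to status
  int64 -> int64, writer optional: id aligns to id
  float64 -> float64, writer optional: latitude aligns to latitude
  no writer field matches reader title
  string -> string, writer required: country aligns to country
  owner (writer side), unknown to reader
  rule R1 violated at title
  => 1 violation(s): forward is BREAKING for Event


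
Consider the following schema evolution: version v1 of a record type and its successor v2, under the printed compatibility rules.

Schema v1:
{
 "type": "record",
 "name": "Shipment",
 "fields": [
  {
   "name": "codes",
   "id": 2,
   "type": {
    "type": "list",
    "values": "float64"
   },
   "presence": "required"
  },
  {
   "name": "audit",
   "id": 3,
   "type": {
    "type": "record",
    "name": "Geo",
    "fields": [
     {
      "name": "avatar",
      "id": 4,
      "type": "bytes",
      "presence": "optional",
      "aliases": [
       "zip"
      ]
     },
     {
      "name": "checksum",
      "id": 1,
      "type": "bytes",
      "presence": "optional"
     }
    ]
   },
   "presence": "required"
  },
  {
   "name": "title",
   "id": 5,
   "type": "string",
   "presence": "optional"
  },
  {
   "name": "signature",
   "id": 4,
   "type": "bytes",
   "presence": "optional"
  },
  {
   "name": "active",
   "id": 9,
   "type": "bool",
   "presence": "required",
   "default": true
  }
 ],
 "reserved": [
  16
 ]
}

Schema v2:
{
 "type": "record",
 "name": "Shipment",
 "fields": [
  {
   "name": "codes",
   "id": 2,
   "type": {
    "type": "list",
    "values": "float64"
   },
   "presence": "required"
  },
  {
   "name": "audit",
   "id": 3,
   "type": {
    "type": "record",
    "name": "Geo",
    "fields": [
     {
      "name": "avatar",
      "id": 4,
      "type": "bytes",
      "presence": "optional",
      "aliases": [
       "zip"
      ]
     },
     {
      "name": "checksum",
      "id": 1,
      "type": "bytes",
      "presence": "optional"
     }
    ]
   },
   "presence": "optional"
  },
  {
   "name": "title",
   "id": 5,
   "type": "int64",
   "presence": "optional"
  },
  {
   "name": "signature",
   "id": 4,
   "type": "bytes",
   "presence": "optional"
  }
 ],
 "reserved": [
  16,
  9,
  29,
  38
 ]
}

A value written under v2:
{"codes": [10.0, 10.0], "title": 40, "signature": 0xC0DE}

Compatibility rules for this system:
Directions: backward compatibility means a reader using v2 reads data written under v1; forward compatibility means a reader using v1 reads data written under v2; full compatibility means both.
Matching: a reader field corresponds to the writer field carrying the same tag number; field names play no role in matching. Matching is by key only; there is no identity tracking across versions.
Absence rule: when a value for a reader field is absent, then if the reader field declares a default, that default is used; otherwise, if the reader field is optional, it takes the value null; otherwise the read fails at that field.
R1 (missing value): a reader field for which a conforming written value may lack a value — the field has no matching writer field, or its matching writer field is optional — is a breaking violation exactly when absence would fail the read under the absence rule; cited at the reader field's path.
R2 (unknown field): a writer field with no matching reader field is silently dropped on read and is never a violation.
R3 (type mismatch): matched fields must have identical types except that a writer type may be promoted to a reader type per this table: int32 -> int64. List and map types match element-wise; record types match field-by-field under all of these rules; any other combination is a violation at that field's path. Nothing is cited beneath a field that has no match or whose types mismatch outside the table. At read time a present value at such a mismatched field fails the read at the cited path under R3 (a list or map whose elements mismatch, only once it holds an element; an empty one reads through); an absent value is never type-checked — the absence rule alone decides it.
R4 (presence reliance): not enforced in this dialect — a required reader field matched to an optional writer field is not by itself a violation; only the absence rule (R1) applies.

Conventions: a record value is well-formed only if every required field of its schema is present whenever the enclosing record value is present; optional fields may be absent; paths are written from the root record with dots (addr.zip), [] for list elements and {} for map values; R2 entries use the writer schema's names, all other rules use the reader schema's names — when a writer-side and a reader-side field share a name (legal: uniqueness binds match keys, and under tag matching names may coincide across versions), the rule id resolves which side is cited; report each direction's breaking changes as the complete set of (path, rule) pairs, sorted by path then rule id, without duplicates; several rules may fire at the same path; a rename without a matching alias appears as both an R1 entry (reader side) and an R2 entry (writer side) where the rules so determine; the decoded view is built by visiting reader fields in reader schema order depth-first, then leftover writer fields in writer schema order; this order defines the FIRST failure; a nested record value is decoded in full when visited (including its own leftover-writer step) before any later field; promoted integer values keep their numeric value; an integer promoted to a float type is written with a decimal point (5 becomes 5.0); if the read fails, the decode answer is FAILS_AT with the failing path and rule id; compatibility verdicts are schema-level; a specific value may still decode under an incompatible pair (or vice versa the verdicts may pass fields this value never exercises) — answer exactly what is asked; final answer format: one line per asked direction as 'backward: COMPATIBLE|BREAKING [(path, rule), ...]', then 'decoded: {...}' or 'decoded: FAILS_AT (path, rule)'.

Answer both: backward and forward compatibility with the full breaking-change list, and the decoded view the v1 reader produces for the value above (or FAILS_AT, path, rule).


in Shipment below, arrows point writer -> reader
backward analysis of Shipment with v2 as reader and v1 as writer:
  codes <- codes (list<float64> -> list<float64>, writer required)
  audit <- audit (Geo -> Geo, writer required)
  title <- title (string -> int64, writer optional)
  signature <- signature (bytes -> bytes, writer optional)
  active (writer side), unknown to reader
  audit.avatar <- audit.avatar (bytes -> bytes, writer optional)
  audit.checksum <- audit.checksum (bytes -> bytes, writer optional)
  R3 fires at title
  => backward: BREAKING (1)
forward analysis of Shipment with v1 as reader and v2 as writer:
  codes <- codes (list<float64> -> list<float64>, writer required)
  audit <- audit (Geo -> Geo, writer optional)
  title <- title (int64 -> string, writer optional)
  signature <- signature (bytes -> bytes, writer optional)
  no writer field matches reader active
  audit.avatar <- audit.avatar (bytes -> bytes, writer optional)
  audit.checksum <- audit.checksum (bytes -> bytes, writer optional)
  R1 fires at audit
  R3 fires at title
  => forward: BREAKING (2)
migrating the Shipment value to v1:
  codes := [10.0, 10.0]
  read fails at audit under R1 (no fill)
  => FAILS_AT (audit, R1)

backward: BREAKING [(title, R3)]; forward: BREAKING [(audit, R1), (title, R3)]; decoded: FAILS_AT (audit, R1)


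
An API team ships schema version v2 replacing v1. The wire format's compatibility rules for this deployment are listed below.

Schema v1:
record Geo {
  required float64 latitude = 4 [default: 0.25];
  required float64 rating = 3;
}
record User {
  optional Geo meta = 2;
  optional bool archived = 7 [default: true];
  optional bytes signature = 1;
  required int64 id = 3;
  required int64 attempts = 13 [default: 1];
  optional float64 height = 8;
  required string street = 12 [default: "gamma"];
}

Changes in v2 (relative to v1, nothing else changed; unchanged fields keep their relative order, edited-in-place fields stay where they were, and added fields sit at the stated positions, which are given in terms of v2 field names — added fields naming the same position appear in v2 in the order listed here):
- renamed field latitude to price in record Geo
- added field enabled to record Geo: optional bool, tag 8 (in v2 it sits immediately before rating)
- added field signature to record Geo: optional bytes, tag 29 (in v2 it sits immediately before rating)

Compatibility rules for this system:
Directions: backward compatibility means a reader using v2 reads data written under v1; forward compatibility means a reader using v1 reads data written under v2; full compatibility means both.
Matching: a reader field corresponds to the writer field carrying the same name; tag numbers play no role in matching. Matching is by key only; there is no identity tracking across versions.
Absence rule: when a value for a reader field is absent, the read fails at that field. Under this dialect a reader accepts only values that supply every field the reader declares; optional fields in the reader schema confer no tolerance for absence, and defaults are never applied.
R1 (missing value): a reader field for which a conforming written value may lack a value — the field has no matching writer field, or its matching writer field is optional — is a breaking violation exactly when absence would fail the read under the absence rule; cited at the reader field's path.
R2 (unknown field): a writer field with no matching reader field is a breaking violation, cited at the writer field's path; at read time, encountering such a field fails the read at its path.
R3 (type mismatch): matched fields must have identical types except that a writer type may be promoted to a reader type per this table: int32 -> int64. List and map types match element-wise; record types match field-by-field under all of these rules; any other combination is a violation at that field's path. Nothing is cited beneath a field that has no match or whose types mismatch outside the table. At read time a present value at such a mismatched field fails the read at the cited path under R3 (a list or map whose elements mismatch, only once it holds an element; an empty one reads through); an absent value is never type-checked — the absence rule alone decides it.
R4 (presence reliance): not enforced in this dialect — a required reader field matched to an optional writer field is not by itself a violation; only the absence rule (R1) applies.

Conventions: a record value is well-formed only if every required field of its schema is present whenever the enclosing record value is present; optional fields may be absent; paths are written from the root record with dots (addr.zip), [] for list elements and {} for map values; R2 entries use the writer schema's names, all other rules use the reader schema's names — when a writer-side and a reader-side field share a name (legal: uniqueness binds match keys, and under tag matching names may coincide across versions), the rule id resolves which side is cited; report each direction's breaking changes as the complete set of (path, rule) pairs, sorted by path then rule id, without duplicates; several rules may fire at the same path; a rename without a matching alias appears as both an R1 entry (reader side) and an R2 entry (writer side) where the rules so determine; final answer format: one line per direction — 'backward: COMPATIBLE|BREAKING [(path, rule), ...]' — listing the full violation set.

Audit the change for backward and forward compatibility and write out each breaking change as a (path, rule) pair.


backward: BREAKING [(archived, R1), (height, R1), (meta, R1), (meta.enabled, R1), (meta.latitude, R2), (meta.price, R1), (meta.signature, R1), (signature, R1)]; forward: BREAKING [(archived, R1), (height, R1), (meta, R1), (meta.enabled, R2), (meta.latitude, R1), (meta.price, R2), (meta.signature, R2), (signature, R1)]

each type pair in User: writer, then reader
backward pass over User, reader schema v2, writer schema v1:
  writer optional, Geo -> Geo: reader meta maps from writer meta
  writer optional, bool -> bool: reader archived maps from writer archived
  writer optional, bytes -> bytes: reader signature maps from writer signature
  writer required, int64 -> int64: reader id maps from writer id
  writer required, int64 -> int64: reader attempts maps from writer attempts
  writer optional, float64 -> float64: reader height maps from writer height
  writer required, string -> string: reader street maps from writer street
  meta.price has no writer counterpart
  meta.enabled has no writer counterpart
  meta.signature has no writer counterpart
  writer required, float64 -> float64: reader meta.rating maps from writer meta.rating
  meta.latitude (writer side), unknown to reader
  violation R1 at archived
  violation R1 at height
  violation R1 at meta
  violation R1 at meta.enabled
  violation R2 at meta.latitude
  violation R1 at meta.price
  violation R1 at meta.signature
  violation R1 at signature
  => backward verdict for User: BREAKING, 8 violation(s)
forward pass over User, reader schema v1, writer schema v2:
  writer optional, Geo -> Geo: reader meta maps from writer meta
  writer optional, bool -> bool: reader archived maps from writer archived
  writer optional, bytes -> bytes: reader signature maps from writer signature
  writer required, int64 -> int64: reader id maps from writer id
  writer required, int64 -> int64: reader attempts maps from writer attempts
  writer optional, float64 -> float64: reader height maps from writer height
  writer required, string -> string: reader street maps from writer street
  meta.latitude has no writer counterpart
  writer required, float64 -> float64: reader meta.rating maps from writer meta.rating
  meta.price (writer side), unknown to reader
  meta.enabled (writer side), unknown to reader
  meta.signature (writer side), unknown to reader
  violation R1 at archived
  violation R1 at height
  violation R1 at meta
  violation R2 at meta.enabled
  violation R1 at meta.latitude
  violation R2 at meta.price
  violation R2 at meta.signature
  violation R1 at signature
  => forward verdict for User: BREAKING, 8 violation(s)


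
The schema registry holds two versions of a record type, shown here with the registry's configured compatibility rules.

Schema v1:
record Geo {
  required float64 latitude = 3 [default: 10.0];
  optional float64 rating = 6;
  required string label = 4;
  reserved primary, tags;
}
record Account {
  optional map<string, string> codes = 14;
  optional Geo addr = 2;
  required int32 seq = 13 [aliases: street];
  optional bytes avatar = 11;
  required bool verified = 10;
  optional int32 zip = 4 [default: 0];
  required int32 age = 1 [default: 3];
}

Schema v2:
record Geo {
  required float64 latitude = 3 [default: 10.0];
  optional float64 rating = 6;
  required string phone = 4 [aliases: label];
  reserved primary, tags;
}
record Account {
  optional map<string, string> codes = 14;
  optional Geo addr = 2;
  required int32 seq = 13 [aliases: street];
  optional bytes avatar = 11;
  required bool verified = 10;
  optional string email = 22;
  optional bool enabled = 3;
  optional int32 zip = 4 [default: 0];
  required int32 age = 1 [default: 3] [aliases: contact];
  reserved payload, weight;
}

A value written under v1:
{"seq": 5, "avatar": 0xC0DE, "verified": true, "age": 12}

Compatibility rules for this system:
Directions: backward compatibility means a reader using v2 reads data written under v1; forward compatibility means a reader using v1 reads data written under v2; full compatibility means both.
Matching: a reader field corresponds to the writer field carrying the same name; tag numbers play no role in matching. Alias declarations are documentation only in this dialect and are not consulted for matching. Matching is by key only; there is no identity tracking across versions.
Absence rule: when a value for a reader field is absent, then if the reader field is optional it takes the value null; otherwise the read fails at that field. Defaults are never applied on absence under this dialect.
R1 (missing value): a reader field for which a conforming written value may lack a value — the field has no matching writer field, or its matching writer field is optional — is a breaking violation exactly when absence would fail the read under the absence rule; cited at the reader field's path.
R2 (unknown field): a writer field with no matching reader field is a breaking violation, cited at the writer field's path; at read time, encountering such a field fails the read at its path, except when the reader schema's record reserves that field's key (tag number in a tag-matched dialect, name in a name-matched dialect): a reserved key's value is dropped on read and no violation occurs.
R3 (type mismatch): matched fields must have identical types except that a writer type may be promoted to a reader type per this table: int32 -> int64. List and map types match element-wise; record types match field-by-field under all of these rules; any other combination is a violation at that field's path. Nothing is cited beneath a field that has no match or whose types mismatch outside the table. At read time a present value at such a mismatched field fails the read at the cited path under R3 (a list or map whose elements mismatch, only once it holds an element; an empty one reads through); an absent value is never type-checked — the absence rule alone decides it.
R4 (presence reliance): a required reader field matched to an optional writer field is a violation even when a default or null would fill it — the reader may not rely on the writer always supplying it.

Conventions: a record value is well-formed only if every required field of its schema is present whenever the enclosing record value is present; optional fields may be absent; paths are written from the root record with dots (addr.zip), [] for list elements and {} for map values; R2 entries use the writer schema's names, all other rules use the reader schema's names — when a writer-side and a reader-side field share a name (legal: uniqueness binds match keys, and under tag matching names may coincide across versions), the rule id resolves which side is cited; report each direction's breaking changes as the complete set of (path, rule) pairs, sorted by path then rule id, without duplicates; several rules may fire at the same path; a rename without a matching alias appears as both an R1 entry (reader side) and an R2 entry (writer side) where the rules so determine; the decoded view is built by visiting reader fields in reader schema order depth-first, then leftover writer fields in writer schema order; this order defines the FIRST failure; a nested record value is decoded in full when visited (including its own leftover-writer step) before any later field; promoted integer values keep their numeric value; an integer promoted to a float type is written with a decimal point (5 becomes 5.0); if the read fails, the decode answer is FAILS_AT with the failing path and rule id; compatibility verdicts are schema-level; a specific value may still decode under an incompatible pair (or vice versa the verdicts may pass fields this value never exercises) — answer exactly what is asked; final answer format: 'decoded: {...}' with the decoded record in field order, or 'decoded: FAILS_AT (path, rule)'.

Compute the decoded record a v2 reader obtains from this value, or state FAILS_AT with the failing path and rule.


the writer's type comes first in each Account pair
migrating the Account value to v2:
  codes := null (absent, optional -> null)
  addr := null (absent, optional -> null)
  seq := 5
  avatar := 0xC0DE
  verified := true
  email := null (absent, optional -> null)
  enabled := null (absent, optional -> null)
  zip := null (absent, optional -> null)
  age := 12
  => decoded: {"codes": null, "addr": null, "seq": 5, "avatar": 0xC0DE, "verified": true, "email": null, "enabled": null, "zip": null, "age": 12}
the rest of the Account diff is inert for this question:
  renamed field label to phone in record Geo (alias label declared on the renamed field) -> shifts the Account verdicts, not this decode

decoded: {"codes": null, "addr": null, "seq": 5, "avatar": 0xC0DE, "verified": true, "email": null, "enabled": null, "zip": null, "age": 12}


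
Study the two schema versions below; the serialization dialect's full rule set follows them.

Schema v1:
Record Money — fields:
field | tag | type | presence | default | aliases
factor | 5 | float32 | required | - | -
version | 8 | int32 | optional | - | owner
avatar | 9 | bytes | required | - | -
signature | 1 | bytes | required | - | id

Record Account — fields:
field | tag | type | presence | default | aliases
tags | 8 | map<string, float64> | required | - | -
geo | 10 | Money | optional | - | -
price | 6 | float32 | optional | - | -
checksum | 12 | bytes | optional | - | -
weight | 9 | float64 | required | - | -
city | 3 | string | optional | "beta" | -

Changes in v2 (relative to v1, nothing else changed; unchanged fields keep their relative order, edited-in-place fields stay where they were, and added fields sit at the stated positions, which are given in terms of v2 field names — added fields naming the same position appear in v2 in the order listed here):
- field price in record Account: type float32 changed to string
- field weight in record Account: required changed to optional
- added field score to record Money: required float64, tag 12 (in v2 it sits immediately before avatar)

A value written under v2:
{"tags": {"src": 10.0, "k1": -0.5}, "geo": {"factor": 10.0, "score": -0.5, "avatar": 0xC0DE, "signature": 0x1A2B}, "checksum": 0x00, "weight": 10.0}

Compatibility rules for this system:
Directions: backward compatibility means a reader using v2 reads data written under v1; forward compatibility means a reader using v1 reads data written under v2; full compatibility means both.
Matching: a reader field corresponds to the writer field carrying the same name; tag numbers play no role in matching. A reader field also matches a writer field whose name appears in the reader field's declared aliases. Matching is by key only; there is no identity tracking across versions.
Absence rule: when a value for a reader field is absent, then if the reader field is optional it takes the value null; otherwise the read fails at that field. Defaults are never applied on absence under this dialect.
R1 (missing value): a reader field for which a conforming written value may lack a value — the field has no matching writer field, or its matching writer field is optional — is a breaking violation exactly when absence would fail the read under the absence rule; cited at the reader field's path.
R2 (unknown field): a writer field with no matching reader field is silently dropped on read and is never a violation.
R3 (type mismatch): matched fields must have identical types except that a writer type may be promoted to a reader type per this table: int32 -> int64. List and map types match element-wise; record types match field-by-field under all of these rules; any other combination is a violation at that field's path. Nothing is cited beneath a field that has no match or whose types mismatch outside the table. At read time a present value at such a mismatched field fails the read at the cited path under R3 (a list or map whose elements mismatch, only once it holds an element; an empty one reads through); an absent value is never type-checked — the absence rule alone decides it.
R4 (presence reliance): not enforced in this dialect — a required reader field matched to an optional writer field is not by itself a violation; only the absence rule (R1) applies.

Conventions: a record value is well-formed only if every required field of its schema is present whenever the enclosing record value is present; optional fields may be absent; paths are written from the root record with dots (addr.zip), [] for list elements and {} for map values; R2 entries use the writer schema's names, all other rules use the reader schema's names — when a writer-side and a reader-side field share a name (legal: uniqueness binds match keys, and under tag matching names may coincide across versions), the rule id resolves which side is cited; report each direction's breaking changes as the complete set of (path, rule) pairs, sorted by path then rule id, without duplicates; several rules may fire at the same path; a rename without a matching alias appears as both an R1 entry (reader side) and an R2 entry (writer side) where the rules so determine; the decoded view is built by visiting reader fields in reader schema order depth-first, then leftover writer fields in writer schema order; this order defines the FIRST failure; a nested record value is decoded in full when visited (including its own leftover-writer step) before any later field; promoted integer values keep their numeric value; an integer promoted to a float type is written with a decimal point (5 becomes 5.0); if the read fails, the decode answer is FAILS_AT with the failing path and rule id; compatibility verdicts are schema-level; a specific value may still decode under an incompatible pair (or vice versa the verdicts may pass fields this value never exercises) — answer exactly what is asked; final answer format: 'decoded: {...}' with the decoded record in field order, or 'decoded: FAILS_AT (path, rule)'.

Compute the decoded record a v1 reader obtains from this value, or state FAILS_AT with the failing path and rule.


in Account below, arrows point writer -> reader
decode walk for Account under reader schema v1:
  tags := {"src": 10.0, "k1": -0.5}
  geo.factor := 10.0
  geo.version := null (absent, optional -> null)
  geo.avatar := 0xC0DE
  geo.signature := 0x1A2B
  writer geo.score: unknown -> dropped
  price := null (absent, optional -> null)
  checksum := 0x00
  weight := 10.0
  city := null (absent, optional -> null)
  => decoded: {"tags": {"src": 10.0, "k1": -0.5}, "geo": {"factor": 10.0, "version": null, "avatar": 0xC0DE, "signature": 0x1A2B}, "price": null, "checksum": 0x00, "weight": 10.0, "city": null}
diffs on Account not affecting the asked answer:
  field price in record Account: type float32 changed to string -> schema-level compatibility only; this Account value's decode is unchanged
  field weight in record Account: required changed to optional -> schema-level compatibility only; this Account value's decode is unchanged
  added field score to record Money: required float64, tag 12 (in v2 it sits immediately before avatar) -> schema-level compatibility only; this Account value's decode is unchanged

decoded: {"tags": {"src": 10.0, "k1": -0.5}, "geo": {"factor": 10.0, "version": null, "avatar": 0xC0DE, "signature": 0x1A2B}, "price": null, "checksum": 0x00, "weight": 10.0, "city": null}
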